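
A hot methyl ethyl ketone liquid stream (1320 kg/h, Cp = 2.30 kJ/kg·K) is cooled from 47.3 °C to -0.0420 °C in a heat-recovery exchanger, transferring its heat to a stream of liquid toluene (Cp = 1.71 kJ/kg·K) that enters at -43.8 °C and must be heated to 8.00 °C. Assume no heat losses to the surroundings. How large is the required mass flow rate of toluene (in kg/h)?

ṁ_c = 1620 kg/h

Heat released by hot stream: Q = 1320 × 2.30 × (47.3 − -0.0420) = 143730 kJ/h
Energy balance on cold side (adiabatic exchanger): Q = ṁ_c·Cp_c·(T_c,out − T_c,in)
ṁ_c = 143730 / [1.71 × (8.00 − -43.8)] = 1622.6 kg/h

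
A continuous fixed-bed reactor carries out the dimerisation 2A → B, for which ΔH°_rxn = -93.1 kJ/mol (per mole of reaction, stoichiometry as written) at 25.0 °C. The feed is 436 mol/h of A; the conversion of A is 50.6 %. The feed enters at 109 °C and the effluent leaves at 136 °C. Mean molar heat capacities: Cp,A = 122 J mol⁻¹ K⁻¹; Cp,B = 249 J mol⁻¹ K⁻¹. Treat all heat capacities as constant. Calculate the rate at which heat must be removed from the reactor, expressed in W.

Q_out = 2440 W

Extent of reaction ξ = 0.506 × 436 / 2 = 110.31 mol/h
Reaction term: ξ·ΔH°_rxn = 110.31 × -93.1 = -10270 kJ/h
Sensible, feed 109→25 °C: -4468.1 kJ/h
Outlet flows (mol/h): A 215.38, B 110.31
Sensible, products 25→136 °C: 5965.5 kJ/h
Q = ΔH = -8772.3 kJ/h = -2.4367 kW
Heat removed = 2436.7 W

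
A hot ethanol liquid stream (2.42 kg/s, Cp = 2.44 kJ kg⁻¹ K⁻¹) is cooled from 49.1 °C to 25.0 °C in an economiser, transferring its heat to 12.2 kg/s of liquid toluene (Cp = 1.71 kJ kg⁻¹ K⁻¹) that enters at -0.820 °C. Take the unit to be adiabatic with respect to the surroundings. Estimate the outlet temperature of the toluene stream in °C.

T_c,out = 6.00 °C

Heat released by hot stream: Q = 2.42 × 2.44 × (49.1 − 25.0) = 142.31 kJ/s
Energy balance on cold side (adiabatic exchanger): Q = ṁ_c·Cp_c·(T_c,out − T_c,in)
T_c,out = -0.820 + 142.31/(12.2 × 1.71) = 6.0013 °C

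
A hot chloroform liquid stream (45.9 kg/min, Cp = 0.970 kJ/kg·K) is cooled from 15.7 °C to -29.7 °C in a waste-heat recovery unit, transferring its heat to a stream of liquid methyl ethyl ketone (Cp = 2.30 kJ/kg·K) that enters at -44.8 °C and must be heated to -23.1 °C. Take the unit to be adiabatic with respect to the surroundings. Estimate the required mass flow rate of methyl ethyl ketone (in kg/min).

ṁ_c = 40.5 kg/min

Heat released by hot stream: Q = 45.9 × 0.970 × (15.7 − -29.7) = 2021.3 kJ/min
Energy balance on cold side (adiabatic exchanger): Q = ṁ_c·Cp_c·(T_c,out − T_c,in)
ṁ_c = 2021.3 / [2.30 × (-23.1 − -44.8)] = 40.5 kg/min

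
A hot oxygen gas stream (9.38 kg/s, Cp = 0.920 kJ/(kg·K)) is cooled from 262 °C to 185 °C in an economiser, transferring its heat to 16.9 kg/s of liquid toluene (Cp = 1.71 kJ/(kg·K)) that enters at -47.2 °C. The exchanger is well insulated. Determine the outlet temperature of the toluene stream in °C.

T_c,out = -24.2 °C

Heat released by hot stream: Q = 9.38 × 0.920 × (262 − 185) = 664.48 kJ/s
Energy balance on cold side (adiabatic exchanger): Q = ṁ_c·Cp_c·(T_c,out − T_c,in)
T_c,out = -47.2 + 664.48/(16.9 × 1.71) = -24.207 °C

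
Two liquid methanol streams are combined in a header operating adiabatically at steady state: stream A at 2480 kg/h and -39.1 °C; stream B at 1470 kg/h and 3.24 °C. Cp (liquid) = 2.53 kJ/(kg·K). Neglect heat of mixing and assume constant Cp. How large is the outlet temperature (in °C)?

T_out = -23.3 °C

Energy balance with Q = 0: Σ ṁᵢCp,ᵢ(T_out − Tᵢ) = 0
T_out = Σ ṁᵢCp,ᵢTᵢ / Σ ṁᵢCp,ᵢ
      = -233280 / 9993.5 = -23.343 °C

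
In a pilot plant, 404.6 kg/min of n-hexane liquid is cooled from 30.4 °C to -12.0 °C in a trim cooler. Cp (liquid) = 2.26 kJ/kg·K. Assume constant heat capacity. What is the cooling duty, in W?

Q = ṁ·Cp·ΔT = 404.6 × 2.26 × (-12.0 − 30.4) = -38770 kJ/min
Converting: 38770 / 60 s = 646.17 kW
Cooling duty = 646170 W

Q_c = 646000 W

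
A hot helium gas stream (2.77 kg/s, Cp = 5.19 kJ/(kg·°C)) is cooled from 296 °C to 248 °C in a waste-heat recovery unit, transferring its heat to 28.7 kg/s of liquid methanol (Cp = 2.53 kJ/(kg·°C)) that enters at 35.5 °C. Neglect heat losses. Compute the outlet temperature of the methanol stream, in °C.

T_c,out = 45.0 °C

Heat released by hot stream: Q = 2.77 × 5.19 × (296 − 248) = 690.06 kJ/s
Energy balance on cold side (adiabatic exchanger): Q = ṁ_c·Cp_c·(T_c,out − T_c,in)
T_c,out = 35.5 + 690.06/(28.7 × 2.53) = 45.004 °C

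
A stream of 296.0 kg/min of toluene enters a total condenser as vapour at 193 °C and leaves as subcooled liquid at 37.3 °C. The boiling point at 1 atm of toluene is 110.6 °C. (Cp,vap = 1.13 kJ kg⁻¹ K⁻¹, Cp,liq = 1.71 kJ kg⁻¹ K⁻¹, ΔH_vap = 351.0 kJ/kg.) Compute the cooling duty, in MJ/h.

vapour 193→110.6 °C: -93.112 kJ/kg
condensation at 110.6 °C: -351 kJ/kg
liquid 110.6→37.3 °C: -125.34 kJ/kg
Δh = -93.112 + -351 + -125.34 = -569.45 kJ/kg
Q = ṁ·Δh = 296.0 kg/min × -569.45 kJ/kg = -168560 kJ/min
|Q| = 2809.3 kW = 10114 MJ/h

Q_c = 10100 MJ/h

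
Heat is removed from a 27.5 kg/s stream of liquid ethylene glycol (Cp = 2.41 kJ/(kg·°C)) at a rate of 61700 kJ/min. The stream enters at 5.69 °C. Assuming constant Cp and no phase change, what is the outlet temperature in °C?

Q = 61700 kJ/min = 1028.3 kJ/s
ΔT = Q/(ṁ·Cp) = 1028.3/(27.5×2.41) = 15.516 K
T_out = 5.69 − 15.516 = -9.8262 °C

T_out = -9.83 °C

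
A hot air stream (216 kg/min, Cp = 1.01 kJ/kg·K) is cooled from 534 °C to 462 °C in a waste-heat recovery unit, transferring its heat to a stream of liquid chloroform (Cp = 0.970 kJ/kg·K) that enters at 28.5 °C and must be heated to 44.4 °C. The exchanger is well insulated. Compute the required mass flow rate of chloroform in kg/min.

Heat released by hot stream: Q = 216 × 1.01 × (534 − 462) = 15708 kJ/min
Energy balance on cold side (adiabatic exchanger): Q = ṁ_c·Cp_c·(T_c,out − T_c,in)
ṁ_c = 15708 / [0.970 × (44.4 − 28.5)] = 1018.4 kg/min

ṁ_c = 1020 kg/min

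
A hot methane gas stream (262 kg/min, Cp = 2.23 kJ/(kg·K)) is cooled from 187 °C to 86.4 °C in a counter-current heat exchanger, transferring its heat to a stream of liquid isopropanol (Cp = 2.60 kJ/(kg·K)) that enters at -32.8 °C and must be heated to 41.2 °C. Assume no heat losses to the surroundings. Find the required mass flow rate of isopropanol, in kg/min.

Heat released by hot stream: Q = 262 × 2.23 × (187 − 86.4) = 58777 kJ/min
Energy balance on cold side (adiabatic exchanger): Q = ṁ_c·Cp_c·(T_c,out − T_c,in)
ṁ_c = 58777 / [2.60 × (41.2 − -32.8)] = 305.49 kg/min

ṁ_c = 305 kg/min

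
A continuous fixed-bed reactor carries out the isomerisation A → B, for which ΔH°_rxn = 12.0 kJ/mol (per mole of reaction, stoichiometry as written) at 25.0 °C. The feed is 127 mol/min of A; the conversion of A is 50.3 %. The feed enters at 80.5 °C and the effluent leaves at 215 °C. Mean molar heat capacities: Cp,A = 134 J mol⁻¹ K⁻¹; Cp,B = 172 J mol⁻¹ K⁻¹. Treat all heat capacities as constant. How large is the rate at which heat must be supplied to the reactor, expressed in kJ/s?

Extent of reaction ξ = 0.503 × 127 = 63.881 mol/min
Reaction term: ξ·ΔH°_rxn = 63.881 × 12.0 = 766.57 kJ/min
Sensible, feed 80.5→25 °C: -944.5 kJ/min
Outlet flows (mol/min): A 63.119, B 63.881
Sensible, products 25→215 °C: 3694.6 kJ/min
Q = ΔH = 3516.7 kJ/min = 58.612 kW
Heat supplied = 58.612 kJ/s

Q_in = 58.6 kJ/s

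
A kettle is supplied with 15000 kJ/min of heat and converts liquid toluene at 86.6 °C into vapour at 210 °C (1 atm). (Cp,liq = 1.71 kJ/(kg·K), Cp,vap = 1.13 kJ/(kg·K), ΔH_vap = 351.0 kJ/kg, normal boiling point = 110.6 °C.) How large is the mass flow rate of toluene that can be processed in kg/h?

ṁ = 1780 kg/h

Δh = 1.71×(110.6−86.6) + 351.0 + 1.13×(210−110.6) = 504.36 kJ/kg
Q = 15000 kJ/min = 250 kJ/s = 900000 kJ/h
ṁ = Q/Δh = 900000 / 504.36 = 1784.4 kg/h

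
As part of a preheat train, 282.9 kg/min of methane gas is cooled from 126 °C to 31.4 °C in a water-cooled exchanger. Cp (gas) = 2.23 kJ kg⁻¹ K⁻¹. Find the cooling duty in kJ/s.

Q = ṁ·Cp·ΔT = 282.9 × 2.23 × (31.4 − 126) = -59680 kJ/min
Converting: 59680 / 60 s = 994.67 kW

Q_c = 995 kJ/s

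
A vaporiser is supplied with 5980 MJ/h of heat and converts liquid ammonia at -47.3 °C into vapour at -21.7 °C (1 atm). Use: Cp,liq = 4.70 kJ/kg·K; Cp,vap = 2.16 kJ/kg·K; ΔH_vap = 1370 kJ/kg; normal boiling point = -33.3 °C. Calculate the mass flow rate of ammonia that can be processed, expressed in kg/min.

ṁ = 68.2 kg/min

Δh = 4.70×(-33.3−-47.3) + 1370 + 2.16×(-21.7−-33.3) = 1460.9 kJ/kg
Q = 5980 MJ/h = 1661.1 kJ/s = 99667 kJ/min
ṁ = Q/Δh = 99667 / 1460.9 = 68.225 kg/min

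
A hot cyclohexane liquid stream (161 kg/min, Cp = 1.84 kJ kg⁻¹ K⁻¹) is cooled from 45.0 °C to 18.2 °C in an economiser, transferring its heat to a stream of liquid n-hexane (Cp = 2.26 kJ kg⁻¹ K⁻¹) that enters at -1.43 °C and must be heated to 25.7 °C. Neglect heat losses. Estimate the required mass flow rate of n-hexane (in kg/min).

Heat released by hot stream: Q = 161 × 1.84 × (45.0 − 18.2) = 7939.2 kJ/min
Energy balance on cold side (adiabatic exchanger): Q = ṁ_c·Cp_c·(T_c,out − T_c,in)
ṁ_c = 7939.2 / [2.26 × (25.7 − -1.43)] = 129.49 kg/min

ṁ_c = 129 kg/min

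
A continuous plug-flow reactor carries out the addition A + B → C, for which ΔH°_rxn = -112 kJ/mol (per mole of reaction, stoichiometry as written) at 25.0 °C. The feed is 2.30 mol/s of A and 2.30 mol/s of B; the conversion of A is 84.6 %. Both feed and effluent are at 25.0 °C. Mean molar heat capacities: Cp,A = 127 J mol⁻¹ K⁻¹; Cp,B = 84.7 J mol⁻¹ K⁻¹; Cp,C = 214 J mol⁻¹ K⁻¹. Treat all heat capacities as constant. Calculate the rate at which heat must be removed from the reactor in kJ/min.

Q_out = 13100 kJ/min

Extent of reaction ξ = 0.846 × 2.30 = 1.9458 mol/s
Reaction term: ξ·ΔH°_rxn = 1.9458 × -112 = -217.93 kJ/s
Q = ΔH = -217.93 kJ/s = -217.93 kW
Heat removed = 13076 kJ/min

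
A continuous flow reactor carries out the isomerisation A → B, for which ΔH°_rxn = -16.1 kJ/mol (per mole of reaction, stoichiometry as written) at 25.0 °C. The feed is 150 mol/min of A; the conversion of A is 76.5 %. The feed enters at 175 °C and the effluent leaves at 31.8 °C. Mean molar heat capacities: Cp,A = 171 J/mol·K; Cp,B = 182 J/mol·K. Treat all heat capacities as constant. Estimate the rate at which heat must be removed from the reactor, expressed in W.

Q_out = 91900 W

Extent of reaction ξ = 0.765 × 150 = 114.75 mol/min
Reaction term: ξ·ΔH°_rxn = 114.75 × -16.1 = -1847.5 kJ/min
Sensible, feed 175→25 °C: -3847.5 kJ/min
Outlet flows (mol/min): A 35.25, B 114.75
Sensible, products 25→31.8 °C: 183 kJ/min
Q = ΔH = -5512 kJ/min = -91.866 kW
Heat removed = 91866 W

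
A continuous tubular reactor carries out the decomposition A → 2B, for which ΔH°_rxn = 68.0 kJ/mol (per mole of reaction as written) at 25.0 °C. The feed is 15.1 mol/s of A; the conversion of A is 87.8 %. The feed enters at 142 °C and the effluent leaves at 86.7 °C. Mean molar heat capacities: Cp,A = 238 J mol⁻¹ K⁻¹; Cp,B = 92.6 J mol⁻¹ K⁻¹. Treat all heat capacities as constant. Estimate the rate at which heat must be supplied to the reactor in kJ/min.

Extent of reaction ξ = 0.878 × 15.1 = 13.258 mol/s
Reaction term: ξ·ΔH°_rxn = 13.258 × 68.0 = 901.53 kJ/s
Sensible, feed 142→25 °C: -420.47 kJ/s
Outlet flows (mol/s): A 1.8422, B 26.516
Sensible, products 25→86.7 °C: 178.55 kJ/s
Q = ΔH = 659.6 kJ/s = 659.6 kW
Heat supplied = 39576 kJ/min

Q_in = 39600 kJ/min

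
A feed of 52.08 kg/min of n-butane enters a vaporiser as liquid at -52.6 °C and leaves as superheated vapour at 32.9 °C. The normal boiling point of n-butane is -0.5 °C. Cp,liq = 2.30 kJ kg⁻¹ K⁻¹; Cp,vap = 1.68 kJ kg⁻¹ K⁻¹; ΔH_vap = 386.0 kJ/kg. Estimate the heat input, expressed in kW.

liquid -52.6→-0.5 °C: 119.83 kJ/kg
vaporisation at -0.5 °C: 386 kJ/kg
vapour -0.5→32.9 °C: 56.112 kJ/kg
Δh = 119.83 + 386 + 56.112 = 561.94 kJ/kg
Q = ṁ·Δh = 52.08 kg/min × 561.94 kJ/kg = 29266 kJ/min
|Q| = 487.77 kW

Q = 488 kW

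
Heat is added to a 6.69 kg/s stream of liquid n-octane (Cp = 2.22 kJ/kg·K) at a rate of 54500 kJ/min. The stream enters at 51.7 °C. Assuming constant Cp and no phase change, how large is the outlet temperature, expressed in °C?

Q = 54500 kJ/min = 908.33 kJ/s
ΔT = Q/(ṁ·Cp) = 908.33/(6.69×2.22) = 61.16 K
T_out = 51.7 + 61.16 = 112.86 °C

T_out = 113 °C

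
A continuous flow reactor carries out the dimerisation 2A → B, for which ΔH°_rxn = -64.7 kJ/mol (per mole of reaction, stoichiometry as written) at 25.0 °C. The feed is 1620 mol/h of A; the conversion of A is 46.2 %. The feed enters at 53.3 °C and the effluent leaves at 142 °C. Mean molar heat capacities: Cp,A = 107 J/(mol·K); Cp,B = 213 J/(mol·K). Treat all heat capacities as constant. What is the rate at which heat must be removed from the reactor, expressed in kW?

Extent of reaction ξ = 0.462 × 1620 / 2 = 374.22 mol/h
Reaction term: ξ·ΔH°_rxn = 374.22 × -64.7 = -24212 kJ/h
Sensible, feed 53.3→25 °C: -4905.5 kJ/h
Outlet flows (mol/h): A 871.56, B 374.22
Sensible, products 25→142 °C: 20237 kJ/h
Q = ΔH = -8880.6 kJ/h = -2.4668 kW
Heat removed = 2.4668 kW

Q_out = 2.47 kW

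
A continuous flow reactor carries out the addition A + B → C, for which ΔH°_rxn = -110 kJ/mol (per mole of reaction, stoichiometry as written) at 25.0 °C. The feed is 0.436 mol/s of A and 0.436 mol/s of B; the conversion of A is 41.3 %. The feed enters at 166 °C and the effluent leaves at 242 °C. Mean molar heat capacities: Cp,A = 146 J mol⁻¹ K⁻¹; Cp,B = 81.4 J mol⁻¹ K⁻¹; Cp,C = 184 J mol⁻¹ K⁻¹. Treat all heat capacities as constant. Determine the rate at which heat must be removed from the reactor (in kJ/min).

Q_out = 838 kJ/min

Extent of reaction ξ = 0.413 × 0.436 = 0.18007 mol/s
Reaction term: ξ·ΔH°_rxn = 0.18007 × -110 = -19.807 kJ/s
Sensible, feed 166→25 °C: -13.98 kJ/s
Outlet flows (mol/s): A 0.25593, B 0.25593, C 0.18007
Sensible, products 25→242 °C: 19.819 kJ/s
Q = ΔH = -13.968 kJ/s = -13.968 kW
Heat removed = 838.09 kJ/min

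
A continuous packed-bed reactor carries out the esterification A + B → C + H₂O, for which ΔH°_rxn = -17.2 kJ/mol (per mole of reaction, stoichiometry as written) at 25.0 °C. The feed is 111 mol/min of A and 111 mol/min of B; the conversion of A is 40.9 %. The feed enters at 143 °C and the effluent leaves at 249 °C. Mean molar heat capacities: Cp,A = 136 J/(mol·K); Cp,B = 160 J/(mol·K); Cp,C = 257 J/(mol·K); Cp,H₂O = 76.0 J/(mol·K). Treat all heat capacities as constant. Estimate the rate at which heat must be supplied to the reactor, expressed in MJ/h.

Extent of reaction ξ = 0.409 × 111 = 45.399 mol/min
Reaction term: ξ·ΔH°_rxn = 45.399 × -17.2 = -780.86 kJ/min
Sensible, feed 143→25 °C: -3877 kJ/min
Outlet flows (mol/min): A 65.601, B 65.601, C 45.399, H₂O 45.399
Sensible, products 25→249 °C: 7736 kJ/min
Q = ΔH = 3078.1 kJ/min = 51.302 kW
Heat supplied = 184.69 MJ/h

Q_in = 185 MJ/h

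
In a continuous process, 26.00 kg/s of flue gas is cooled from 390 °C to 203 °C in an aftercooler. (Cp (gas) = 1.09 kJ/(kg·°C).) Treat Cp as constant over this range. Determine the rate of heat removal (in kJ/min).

Q = ṁ·Cp·ΔT = 26.00 × 1.09 × (203 − 390) = -5299.6 kJ/s
Cooling duty = 317970 kJ/min

Q_c = 318000 kJ/min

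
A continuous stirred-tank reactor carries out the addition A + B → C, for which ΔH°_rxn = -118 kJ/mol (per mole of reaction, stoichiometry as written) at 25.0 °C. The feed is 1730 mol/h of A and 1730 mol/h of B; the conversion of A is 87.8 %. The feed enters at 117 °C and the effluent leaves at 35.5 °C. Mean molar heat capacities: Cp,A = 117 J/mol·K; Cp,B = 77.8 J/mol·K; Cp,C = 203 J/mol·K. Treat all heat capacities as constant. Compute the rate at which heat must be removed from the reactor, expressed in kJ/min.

Q_out = 3440 kJ/min

Extent of reaction ξ = 0.878 × 1730 = 1518.9 mol/h
Reaction term: ξ·ΔH°_rxn = 1518.9 × -118 = -179230 kJ/h
Sensible, feed 117→25 °C: -31004 kJ/h
Outlet flows (mol/h): A 211.06, B 211.06, C 1518.9
Sensible, products 25→35.5 °C: 3669.3 kJ/h
Q = ΔH = -206570 kJ/h = -57.381 kW
Heat removed = 3442.8 kJ/min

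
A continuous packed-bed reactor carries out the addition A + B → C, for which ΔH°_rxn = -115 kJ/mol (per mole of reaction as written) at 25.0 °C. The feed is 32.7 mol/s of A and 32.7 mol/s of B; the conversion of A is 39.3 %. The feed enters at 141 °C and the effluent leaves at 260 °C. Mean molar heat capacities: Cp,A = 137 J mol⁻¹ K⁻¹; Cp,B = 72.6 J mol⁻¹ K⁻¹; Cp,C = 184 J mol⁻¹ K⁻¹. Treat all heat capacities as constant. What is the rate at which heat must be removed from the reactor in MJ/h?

Q_out = 2660 MJ/h

Extent of reaction ξ = 0.393 × 32.7 = 12.851 mol/s
Reaction term: ξ·ΔH°_rxn = 12.851 × -115 = -1477.9 kJ/s
Sensible, feed 141→25 °C: -795.05 kJ/s
Outlet flows (mol/s): A 19.849, B 19.849, C 12.851
Sensible, products 25→260 °C: 1533.4 kJ/s
Q = ΔH = -739.57 kJ/s = -739.57 kW
Heat removed = 2662.5 MJ/h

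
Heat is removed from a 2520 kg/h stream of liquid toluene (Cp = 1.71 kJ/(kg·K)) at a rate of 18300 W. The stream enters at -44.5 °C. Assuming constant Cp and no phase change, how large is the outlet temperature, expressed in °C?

T_out = -59.8 °C

Q = 18300 W = 65880 kJ/h
ΔT = Q/(ṁ·Cp) = 65880/(2520×1.71) = 15.288 K
T_out = -44.5 − 15.288 = -59.788 °C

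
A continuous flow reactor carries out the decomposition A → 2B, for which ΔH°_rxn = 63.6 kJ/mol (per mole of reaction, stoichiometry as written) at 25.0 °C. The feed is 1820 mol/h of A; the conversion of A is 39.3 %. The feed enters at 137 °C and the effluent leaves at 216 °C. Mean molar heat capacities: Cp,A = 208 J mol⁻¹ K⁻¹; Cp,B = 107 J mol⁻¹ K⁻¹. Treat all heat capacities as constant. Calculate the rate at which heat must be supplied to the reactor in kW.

Q_in = 21.2 kW

Extent of reaction ξ = 0.393 × 1820 = 715.26 mol/h
Reaction term: ξ·ΔH°_rxn = 715.26 × 63.6 = 45491 kJ/h
Sensible, feed 137→25 °C: -42399 kJ/h
Outlet flows (mol/h): A 1104.7, B 1430.5
Sensible, products 25→216 °C: 73125 kJ/h
Q = ΔH = 76216 kJ/h = 21.171 kW
Heat supplied = 21.171 kW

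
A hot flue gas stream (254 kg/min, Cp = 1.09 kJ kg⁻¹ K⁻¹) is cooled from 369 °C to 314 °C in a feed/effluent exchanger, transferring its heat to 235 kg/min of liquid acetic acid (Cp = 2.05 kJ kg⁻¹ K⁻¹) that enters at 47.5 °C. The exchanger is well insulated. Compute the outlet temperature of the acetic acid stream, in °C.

T_c,out = 79.1 °C

Heat released by hot stream: Q = 254 × 1.09 × (369 − 314) = 15227 kJ/min
Energy balance on cold side (adiabatic exchanger): Q = ṁ_c·Cp_c·(T_c,out − T_c,in)
T_c,out = 47.5 + 15227/(235 × 2.05) = 79.108 °C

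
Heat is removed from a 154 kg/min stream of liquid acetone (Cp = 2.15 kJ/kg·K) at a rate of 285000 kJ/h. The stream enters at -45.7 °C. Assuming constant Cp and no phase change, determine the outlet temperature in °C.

T_out = -60.0 °C

Q = 285000 kJ/h = 4750 kJ/min
ΔT = Q/(ṁ·Cp) = 4750/(154×2.15) = 14.346 K
T_out = -45.7 − 14.346 = -60.046 °C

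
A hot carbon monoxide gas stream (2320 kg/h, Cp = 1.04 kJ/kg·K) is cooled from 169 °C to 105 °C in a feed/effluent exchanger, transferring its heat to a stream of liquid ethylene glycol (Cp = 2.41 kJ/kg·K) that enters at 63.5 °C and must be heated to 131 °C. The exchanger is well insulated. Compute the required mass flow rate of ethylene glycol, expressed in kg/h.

ṁ_c = 949 kg/h

Heat released by hot stream: Q = 2320 × 1.04 × (169 − 105) = 154420 kJ/h
Energy balance on cold side (adiabatic exchanger): Q = ṁ_c·Cp_c·(T_c,out − T_c,in)
ṁ_c = 154420 / [2.41 × (131 − 63.5)] = 949.25 kg/h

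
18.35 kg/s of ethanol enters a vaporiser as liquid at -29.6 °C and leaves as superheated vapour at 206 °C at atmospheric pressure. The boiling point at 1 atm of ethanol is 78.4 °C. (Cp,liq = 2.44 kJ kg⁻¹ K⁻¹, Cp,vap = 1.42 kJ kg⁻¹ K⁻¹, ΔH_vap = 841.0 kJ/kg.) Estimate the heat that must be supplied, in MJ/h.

Q = 84900 MJ/h

liquid -29.6→78.4 °C: 263.52 kJ/kg
vaporisation at 78.4 °C: 841 kJ/kg
vapour 78.4→206 °C: 181.19 kJ/kg
Δh = 263.52 + 841 + 181.19 = 1285.7 kJ/kg
Q = ṁ·Δh = 18.35 kg/s × 1285.7 kJ/kg = 23593 kJ/s
|Q| = 23593 kW = 84934 MJ/h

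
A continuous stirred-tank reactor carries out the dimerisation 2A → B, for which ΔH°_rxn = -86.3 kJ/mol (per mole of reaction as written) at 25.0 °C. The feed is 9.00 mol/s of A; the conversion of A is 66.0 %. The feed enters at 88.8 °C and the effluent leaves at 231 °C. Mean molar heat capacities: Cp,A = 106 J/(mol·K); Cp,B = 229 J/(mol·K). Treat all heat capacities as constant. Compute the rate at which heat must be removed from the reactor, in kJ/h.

Extent of reaction ξ = 0.660 × 9.00 / 2 = 2.97 mol/s
Reaction term: ξ·ΔH°_rxn = 2.97 × -86.3 = -256.31 kJ/s
Sensible, feed 88.8→25 °C: -60.865 kJ/s
Outlet flows (mol/s): A 3.06, B 2.97
Sensible, products 25→231 °C: 206.92 kJ/s
Q = ΔH = -110.25 kJ/s = -110.25 kW
Heat removed = 396900 kJ/h

Q_out = 397000 kJ/h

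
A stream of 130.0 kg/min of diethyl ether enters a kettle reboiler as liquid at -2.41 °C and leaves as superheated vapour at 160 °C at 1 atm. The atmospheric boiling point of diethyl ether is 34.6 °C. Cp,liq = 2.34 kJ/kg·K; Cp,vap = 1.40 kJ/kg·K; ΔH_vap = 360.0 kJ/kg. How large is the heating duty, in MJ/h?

liquid -2.41→34.6 °C: 86.603 kJ/kg
vaporisation at 34.6 °C: 360 kJ/kg
vapour 34.6→160 °C: 175.56 kJ/kg
Δh = 86.603 + 360 + 175.56 = 622.16 kJ/kg
Q = ṁ·Δh = 130.0 kg/min × 622.16 kJ/kg = 80881 kJ/min
|Q| = 1348 kW = 4852.9 MJ/h

Q = 4850 MJ/h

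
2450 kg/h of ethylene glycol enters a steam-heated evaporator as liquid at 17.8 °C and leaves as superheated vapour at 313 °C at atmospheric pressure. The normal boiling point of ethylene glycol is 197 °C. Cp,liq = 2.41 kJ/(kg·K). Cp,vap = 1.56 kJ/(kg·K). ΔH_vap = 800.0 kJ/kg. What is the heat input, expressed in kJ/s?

Q = 962 kJ/s

liquid 17.8→197 °C: 431.87 kJ/kg
vaporisation at 197 °C: 800 kJ/kg
vapour 197→313 °C: 180.96 kJ/kg
Δh = 431.87 + 800 + 180.96 = 1412.8 kJ/kg
Q = ṁ·Δh = 2450 kg/h × 1412.8 kJ/kg = 3.4614e+06 kJ/h
|Q| = 961.51 kW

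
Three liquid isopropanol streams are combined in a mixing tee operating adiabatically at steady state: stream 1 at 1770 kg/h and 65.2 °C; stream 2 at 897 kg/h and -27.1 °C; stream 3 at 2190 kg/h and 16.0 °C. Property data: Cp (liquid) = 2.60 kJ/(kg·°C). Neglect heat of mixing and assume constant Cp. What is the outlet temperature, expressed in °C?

T_out = 26.0 °C

Energy balance with Q = 0: Σ ṁᵢCp,ᵢ(T_out − Tᵢ) = 0
T_out = Σ ṁᵢCp,ᵢTᵢ / Σ ṁᵢCp,ᵢ
      = 327950 / 12628 = 25.97 °C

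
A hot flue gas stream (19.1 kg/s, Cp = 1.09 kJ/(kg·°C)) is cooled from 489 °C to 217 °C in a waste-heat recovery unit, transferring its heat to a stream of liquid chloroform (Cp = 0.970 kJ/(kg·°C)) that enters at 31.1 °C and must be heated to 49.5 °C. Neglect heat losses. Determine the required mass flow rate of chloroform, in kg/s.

ṁ_c = 317 kg/s

Heat released by hot stream: Q = 19.1 × 1.09 × (489 − 217) = 5662.8 kJ/s
Energy balance on cold side (adiabatic exchanger): Q = ṁ_c·Cp_c·(T_c,out − T_c,in)
ṁ_c = 5662.8 / [0.970 × (49.5 − 31.1)] = 317.28 kg/s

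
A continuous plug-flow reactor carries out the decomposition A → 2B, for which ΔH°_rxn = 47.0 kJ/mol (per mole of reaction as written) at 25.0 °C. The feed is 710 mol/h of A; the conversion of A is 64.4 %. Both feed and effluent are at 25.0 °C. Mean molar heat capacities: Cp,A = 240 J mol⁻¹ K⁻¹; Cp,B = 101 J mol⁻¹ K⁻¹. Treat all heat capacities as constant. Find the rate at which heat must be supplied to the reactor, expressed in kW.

Q_in = 5.97 kW

Extent of reaction ξ = 0.644 × 710 = 457.24 mol/h
Reaction term: ξ·ΔH°_rxn = 457.24 × 47.0 = 21490 kJ/h
Q = ΔH = 21490 kJ/h = 5.9695 kW
Heat supplied = 5.9695 kW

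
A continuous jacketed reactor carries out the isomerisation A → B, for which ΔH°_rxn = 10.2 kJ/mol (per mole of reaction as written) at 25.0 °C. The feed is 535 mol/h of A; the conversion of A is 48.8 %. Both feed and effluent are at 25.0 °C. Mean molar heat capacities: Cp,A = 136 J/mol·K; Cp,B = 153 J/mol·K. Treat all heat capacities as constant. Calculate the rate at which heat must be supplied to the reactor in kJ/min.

Q_in = 44.4 kJ/min

Extent of reaction ξ = 0.488 × 535 = 261.08 mol/h
Reaction term: ξ·ΔH°_rxn = 261.08 × 10.2 = 2663 kJ/h
Q = ΔH = 2663 kJ/h = 0.73973 kW
Heat supplied = 44.384 kJ/min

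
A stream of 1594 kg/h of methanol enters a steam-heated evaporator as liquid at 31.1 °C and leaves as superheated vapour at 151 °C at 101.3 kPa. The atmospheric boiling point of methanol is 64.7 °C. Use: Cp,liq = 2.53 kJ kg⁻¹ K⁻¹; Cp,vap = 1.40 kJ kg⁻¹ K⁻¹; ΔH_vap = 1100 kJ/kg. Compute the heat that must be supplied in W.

liquid 31.1→64.7 °C: 85.008 kJ/kg
vaporisation at 64.7 °C: 1100 kJ/kg
vapour 64.7→151 °C: 120.82 kJ/kg
Δh = 85.008 + 1100 + 120.82 = 1305.8 kJ/kg
Q = ṁ·Δh = 1594 kg/h × 1305.8 kJ/kg = 2.0815e+06 kJ/h
|Q| = 578.19 kW = 578190 W

Q = 578000 W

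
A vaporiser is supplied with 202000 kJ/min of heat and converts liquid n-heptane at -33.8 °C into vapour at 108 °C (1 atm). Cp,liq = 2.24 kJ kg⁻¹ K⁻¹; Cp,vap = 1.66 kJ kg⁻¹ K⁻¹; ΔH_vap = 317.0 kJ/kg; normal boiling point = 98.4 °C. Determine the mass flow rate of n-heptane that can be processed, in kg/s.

Δh = 2.24×(98.4−-33.8) + 317.0 + 1.66×(108−98.4) = 629.06 kJ/kg
Q = 202000 kJ/min = 3366.7 kJ/s = 3366.7 kJ/s
ṁ = Q/Δh = 3366.7 / 629.06 = 5.3519 kg/s

ṁ = 5.35 kg/s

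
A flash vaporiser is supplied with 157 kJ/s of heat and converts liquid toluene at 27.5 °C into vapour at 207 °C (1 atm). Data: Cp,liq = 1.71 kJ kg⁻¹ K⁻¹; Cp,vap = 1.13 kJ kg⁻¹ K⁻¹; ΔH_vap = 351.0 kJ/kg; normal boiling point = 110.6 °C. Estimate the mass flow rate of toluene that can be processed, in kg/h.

Δh = 1.71×(110.6−27.5) + 351.0 + 1.13×(207−110.6) = 602.03 kJ/kg
Q = 157 kJ/s = 157 kJ/s = 565200 kJ/h
ṁ = Q/Δh = 565200 / 602.03 = 938.82 kg/h

ṁ = 939 kg/h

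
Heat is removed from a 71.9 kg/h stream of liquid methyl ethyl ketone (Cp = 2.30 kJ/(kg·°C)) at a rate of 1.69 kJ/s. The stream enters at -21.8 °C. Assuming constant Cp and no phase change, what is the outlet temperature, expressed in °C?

Q = 1.69 kJ/s = 6084 kJ/h
ΔT = Q/(ṁ·Cp) = 6084/(71.9×2.30) = 36.79 K
T_out = -21.8 − 36.79 = -58.59 °C

T_out = -58.6 °C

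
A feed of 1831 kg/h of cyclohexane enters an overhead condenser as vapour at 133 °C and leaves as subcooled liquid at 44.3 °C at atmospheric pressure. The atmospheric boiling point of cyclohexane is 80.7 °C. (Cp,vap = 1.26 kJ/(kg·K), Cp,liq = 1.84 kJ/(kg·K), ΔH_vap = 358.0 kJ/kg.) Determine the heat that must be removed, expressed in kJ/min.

vapour 133→80.7 °C: -65.898 kJ/kg
condensation at 80.7 °C: -358 kJ/kg
liquid 80.7→44.3 °C: -66.976 kJ/kg
Δh = -65.898 + -358 + -66.976 = -490.87 kJ/kg
Q = ṁ·Δh = 1831 kg/h × -490.87 kJ/kg = -898790 kJ/h
|Q| = 249.66 kW = 14980 kJ/min

Q_c = 15000 kJ/min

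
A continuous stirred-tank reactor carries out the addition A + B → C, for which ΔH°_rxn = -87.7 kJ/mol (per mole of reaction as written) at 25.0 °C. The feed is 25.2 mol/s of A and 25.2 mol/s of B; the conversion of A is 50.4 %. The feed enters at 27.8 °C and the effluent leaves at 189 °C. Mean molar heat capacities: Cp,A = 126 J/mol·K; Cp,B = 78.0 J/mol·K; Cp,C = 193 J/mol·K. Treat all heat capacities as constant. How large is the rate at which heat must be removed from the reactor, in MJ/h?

Q_out = 1110 MJ/h

Extent of reaction ξ = 0.504 × 25.2 = 12.701 mol/s
Reaction term: ξ·ΔH°_rxn = 12.701 × -87.7 = -1113.9 kJ/s
Sensible, feed 27.8→25 °C: -14.394 kJ/s
Outlet flows (mol/s): A 12.499, B 12.499, C 12.701
Sensible, products 25→189 °C: 820.18 kJ/s
Q = ΔH = -308.08 kJ/s = -308.08 kW
Heat removed = 1109.1 MJ/h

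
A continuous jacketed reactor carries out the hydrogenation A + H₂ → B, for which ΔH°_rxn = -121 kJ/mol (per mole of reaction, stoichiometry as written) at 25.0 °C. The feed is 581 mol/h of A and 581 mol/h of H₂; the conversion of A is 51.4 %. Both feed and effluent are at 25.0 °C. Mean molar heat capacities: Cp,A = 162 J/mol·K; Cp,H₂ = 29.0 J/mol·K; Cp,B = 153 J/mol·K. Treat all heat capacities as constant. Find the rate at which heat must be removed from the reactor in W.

Q_out = 10000 W

Extent of reaction ξ = 0.514 × 581 = 298.63 mol/h
Reaction term: ξ·ΔH°_rxn = 298.63 × -121 = -36135 kJ/h
Q = ΔH = -36135 kJ/h = -10.037 kW
Heat removed = 10037 W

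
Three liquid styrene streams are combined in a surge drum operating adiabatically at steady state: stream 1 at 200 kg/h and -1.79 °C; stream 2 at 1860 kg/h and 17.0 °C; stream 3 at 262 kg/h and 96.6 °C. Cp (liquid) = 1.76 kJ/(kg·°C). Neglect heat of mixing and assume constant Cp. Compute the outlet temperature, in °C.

T_out = 24.4 °C

Adiabatic, steady state ⇒ Σ ṁᵢCp,ᵢ(T_out − Tᵢ) = 0
Σ ṁᵢCp,ᵢTᵢ = 200×1.76×-1.79 + 1860×1.76×17.0 + 262×1.76×96.6 = 99565
Σ ṁᵢCp,ᵢ = 200×1.76 + 1860×1.76 + 262×1.76 = 4086.7
T_out = 99565 / 4086.7 = 24.363 °C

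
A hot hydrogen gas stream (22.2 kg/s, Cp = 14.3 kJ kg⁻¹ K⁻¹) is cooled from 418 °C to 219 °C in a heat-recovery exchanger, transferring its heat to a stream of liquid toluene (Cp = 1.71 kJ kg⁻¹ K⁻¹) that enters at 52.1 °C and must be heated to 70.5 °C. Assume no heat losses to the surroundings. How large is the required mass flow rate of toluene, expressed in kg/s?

Heat released by hot stream: Q = 22.2 × 14.3 × (418 − 219) = 63175 kJ/s
Energy balance on cold side (adiabatic exchanger): Q = ṁ_c·Cp_c·(T_c,out − T_c,in)
ṁ_c = 63175 / [1.71 × (70.5 − 52.1)] = 2007.8 kg/s

ṁ_c = 2010 kg/s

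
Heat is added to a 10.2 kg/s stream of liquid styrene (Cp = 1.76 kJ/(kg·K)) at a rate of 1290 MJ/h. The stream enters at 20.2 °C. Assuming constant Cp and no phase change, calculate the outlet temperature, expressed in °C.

T_out = 40.2 °C

Q = 1290 MJ/h = 358.33 kJ/s
ΔT = Q/(ṁ·Cp) = 358.33/(10.2×1.76) = 19.961 K
T_out = 20.2 + 19.961 = 40.161 °C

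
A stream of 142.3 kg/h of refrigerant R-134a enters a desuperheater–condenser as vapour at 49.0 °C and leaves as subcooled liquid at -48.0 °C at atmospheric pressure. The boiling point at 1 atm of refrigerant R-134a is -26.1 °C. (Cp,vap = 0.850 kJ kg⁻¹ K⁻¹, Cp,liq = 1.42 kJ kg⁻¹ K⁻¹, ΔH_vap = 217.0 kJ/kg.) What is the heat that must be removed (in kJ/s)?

Q_c = 12.3 kJ/s

vapour 49.0→-26.1 °C: -63.835 kJ/kg
condensation at -26.1 °C: -217 kJ/kg
liquid -26.1→-48.0 °C: -31.098 kJ/kg
Δh = -63.835 + -217 + -31.098 = -311.93 kJ/kg
Q = ṁ·Δh = 142.3 kg/h × -311.93 kJ/kg = -44388 kJ/h
|Q| = 12.33 kW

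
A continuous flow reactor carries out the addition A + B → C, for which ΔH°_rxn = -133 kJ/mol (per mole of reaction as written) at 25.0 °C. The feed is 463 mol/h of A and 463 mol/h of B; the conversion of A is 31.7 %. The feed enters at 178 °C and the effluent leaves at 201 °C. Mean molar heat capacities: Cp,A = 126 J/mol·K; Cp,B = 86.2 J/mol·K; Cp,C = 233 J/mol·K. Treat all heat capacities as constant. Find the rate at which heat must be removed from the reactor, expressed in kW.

Q_out = 4.65 kW

Extent of reaction ξ = 0.317 × 463 = 146.77 mol/h
Reaction term: ξ·ΔH°_rxn = 146.77 × -133 = -19521 kJ/h
Sensible, feed 178→25 °C: -15032 kJ/h
Outlet flows (mol/h): A 316.23, B 316.23, C 146.77
Sensible, products 25→201 °C: 17829 kJ/h
Q = ΔH = -16724 kJ/h = -4.6454 kW
Heat removed = 4.6454 kW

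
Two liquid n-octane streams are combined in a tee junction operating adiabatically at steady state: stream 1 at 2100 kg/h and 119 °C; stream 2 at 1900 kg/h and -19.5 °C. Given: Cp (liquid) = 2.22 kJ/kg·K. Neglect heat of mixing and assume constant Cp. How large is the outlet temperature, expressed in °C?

Energy balance with Q = 0: Σ ṁᵢCp,ᵢ(T_out − Tᵢ) = 0
Σ ṁᵢCp,ᵢTᵢ = 2100×2.22×119 + 1900×2.22×-19.5 = 472530
Σ ṁᵢCp,ᵢ = 2100×2.22 + 1900×2.22 = 8880
T_out = 472530 / 8880 = 53.212 °C

T_out = 53.2 °C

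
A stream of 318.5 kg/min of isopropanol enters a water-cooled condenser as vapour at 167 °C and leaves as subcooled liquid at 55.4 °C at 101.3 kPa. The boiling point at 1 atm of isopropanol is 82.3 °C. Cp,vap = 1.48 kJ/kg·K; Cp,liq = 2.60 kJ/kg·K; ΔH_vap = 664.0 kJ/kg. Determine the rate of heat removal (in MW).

Q_c = 4.56 MW

vapour 167→82.3 °C: -125.36 kJ/kg
condensation at 82.3 °C: -664 kJ/kg
liquid 82.3→55.4 °C: -69.94 kJ/kg
Δh = -125.36 + -664 + -69.94 = -859.3 kJ/kg
Q = ṁ·Δh = 318.5 kg/min × -859.3 kJ/kg = -273690 kJ/min
|Q| = 4561.4 kW = 4.5614 MW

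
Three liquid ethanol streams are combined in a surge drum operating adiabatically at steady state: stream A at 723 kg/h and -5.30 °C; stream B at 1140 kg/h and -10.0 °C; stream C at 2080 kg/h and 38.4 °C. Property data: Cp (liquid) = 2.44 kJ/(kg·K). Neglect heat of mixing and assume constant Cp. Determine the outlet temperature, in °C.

Adiabatic, steady state ⇒ Σ ṁᵢCp,ᵢ(T_out − Tᵢ) = 0
Σ ṁᵢCp,ᵢTᵢ = 723×2.44×-5.30 + 1140×2.44×-10.0 + 2080×2.44×38.4 = 157720
Σ ṁᵢCp,ᵢ = 723×2.44 + 1140×2.44 + 2080×2.44 = 9620.9
T_out = 157720 / 9620.9 = 16.394 °C

T_out = 16.4 °C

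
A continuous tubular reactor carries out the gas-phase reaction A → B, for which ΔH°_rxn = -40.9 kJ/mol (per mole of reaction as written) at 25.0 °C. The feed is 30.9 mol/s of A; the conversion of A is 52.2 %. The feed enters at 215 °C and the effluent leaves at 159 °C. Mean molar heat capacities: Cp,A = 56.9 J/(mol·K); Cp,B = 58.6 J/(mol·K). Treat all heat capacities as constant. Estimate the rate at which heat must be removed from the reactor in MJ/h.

Extent of reaction ξ = 0.522 × 30.9 = 16.13 mol/s
Reaction term: ξ·ΔH°_rxn = 16.13 × -40.9 = -659.71 kJ/s
Sensible, feed 215→25 °C: -334.06 kJ/s
Outlet flows (mol/s): A 14.77, B 16.13
Sensible, products 25→159 °C: 239.27 kJ/s
Q = ΔH = -754.49 kJ/s = -754.49 kW
Heat removed = 2716.2 MJ/h

Q_out = 2720 MJ/h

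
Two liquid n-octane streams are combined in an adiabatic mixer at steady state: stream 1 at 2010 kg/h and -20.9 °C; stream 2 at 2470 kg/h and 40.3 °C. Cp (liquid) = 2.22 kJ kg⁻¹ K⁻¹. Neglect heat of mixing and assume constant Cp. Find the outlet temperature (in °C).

T_out = 12.8 °C

Adiabatic, steady state ⇒ Σ ṁᵢCp,ᵢ(T_out − Tᵢ) = 0
T_out = Σ ṁᵢCp,ᵢTᵢ / Σ ṁᵢCp,ᵢ
      = 127720 / 9945.6 = 12.842 °C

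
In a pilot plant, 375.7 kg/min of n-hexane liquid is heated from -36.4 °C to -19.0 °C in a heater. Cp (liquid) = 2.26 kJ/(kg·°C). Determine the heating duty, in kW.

Q = ṁ·Cp·ΔT = 375.7 × 2.26 × (-19.0 − -36.4) = 14774 kJ/min
Converting: 14774 / 60 s = 246.23 kW

Q = 246 kW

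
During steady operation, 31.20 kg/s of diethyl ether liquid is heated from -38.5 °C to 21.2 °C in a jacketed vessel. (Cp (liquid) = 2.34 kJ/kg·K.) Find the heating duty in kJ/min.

Q = 262000 kJ/min

Q = ṁ·Cp·ΔT = 31.20 × 2.34 × (21.2 − -38.5) = 4358.6 kJ/s
Heating duty = 261510 kJ/min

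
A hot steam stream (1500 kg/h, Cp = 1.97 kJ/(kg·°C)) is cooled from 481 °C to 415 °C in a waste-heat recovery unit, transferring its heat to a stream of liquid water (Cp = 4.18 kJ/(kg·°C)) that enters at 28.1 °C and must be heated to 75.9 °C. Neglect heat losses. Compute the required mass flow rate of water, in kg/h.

ṁ_c = 976 kg/h

Heat released by hot stream: Q = 1500 × 1.97 × (481 − 415) = 195030 kJ/h
Energy balance on cold side (adiabatic exchanger): Q = ṁ_c·Cp_c·(T_c,out − T_c,in)
ṁ_c = 195030 / [4.18 × (75.9 − 28.1)] = 976.11 kg/h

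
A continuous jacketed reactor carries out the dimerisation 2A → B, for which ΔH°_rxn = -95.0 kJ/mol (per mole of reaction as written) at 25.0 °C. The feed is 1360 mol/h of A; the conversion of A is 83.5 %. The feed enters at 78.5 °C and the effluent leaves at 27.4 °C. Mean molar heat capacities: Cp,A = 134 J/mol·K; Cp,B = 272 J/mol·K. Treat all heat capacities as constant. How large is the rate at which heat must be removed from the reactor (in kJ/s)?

Q_out = 17.6 kJ/s

Extent of reaction ξ = 0.835 × 1360 / 2 = 567.8 mol/h
Reaction term: ξ·ΔH°_rxn = 567.8 × -95.0 = -53941 kJ/h
Sensible, feed 78.5→25 °C: -9749.8 kJ/h
Outlet flows (mol/h): A 224.4, B 567.8
Sensible, products 25→27.4 °C: 442.83 kJ/h
Q = ΔH = -63248 kJ/h = -17.569 kW
Heat removed = 17.569 kJ/s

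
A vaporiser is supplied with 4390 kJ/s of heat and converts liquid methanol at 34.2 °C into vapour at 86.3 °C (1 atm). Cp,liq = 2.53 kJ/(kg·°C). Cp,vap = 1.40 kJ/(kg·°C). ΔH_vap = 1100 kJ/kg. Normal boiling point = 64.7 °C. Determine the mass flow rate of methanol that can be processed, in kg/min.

Δh = 2.53×(64.7−34.2) + 1100 + 1.40×(86.3−64.7) = 1207.4 kJ/kg
Q = 4390 kJ/s = 4390 kJ/s = 263400 kJ/min
ṁ = Q/Δh = 263400 / 1207.4 = 218.15 kg/min

ṁ = 218 kg/min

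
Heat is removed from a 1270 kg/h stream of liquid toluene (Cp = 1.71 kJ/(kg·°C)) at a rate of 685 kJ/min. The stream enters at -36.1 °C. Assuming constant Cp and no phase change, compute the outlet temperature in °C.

T_out = -55.0 °C

Q = 685 kJ/min = 41100 kJ/h
ΔT = Q/(ṁ·Cp) = 41100/(1270×1.71) = 18.925 K
T_out = -36.1 − 18.925 = -55.025 °C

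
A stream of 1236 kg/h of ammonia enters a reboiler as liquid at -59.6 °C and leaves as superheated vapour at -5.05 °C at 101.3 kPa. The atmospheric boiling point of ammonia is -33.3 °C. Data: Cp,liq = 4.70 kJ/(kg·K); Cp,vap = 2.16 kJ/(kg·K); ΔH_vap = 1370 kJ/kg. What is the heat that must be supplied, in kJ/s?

Q = 534 kJ/s

liquid -59.6→-33.3 °C: 123.61 kJ/kg
vaporisation at -33.3 °C: 1370 kJ/kg
vapour -33.3→-5.05 °C: 61.02 kJ/kg
Δh = 123.61 + 1370 + 61.02 = 1554.6 kJ/kg
Q = ṁ·Δh = 1236 kg/h × 1554.6 kJ/kg = 1.9215e+06 kJ/h
|Q| = 533.76 kW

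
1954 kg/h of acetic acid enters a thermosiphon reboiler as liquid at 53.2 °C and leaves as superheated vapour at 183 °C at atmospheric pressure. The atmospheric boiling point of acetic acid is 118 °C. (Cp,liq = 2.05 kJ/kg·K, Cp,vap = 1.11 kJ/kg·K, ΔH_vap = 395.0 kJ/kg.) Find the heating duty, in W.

liquid 53.2→118 °C: 132.84 kJ/kg
vaporisation at 118 °C: 395 kJ/kg
vapour 118→183 °C: 72.15 kJ/kg
Δh = 132.84 + 395 + 72.15 = 599.99 kJ/kg
Q = ṁ·Δh = 1954 kg/h × 599.99 kJ/kg = 1.1724e+06 kJ/h
|Q| = 325.66 kW = 325660 W

Q = 326000 W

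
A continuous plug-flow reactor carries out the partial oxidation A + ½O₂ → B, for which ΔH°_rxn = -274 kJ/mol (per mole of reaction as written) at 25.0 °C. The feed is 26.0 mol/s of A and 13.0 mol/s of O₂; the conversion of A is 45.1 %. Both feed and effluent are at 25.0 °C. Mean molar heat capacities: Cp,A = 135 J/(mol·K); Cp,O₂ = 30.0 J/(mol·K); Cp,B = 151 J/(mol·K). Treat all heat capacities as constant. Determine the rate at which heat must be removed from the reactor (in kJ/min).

Q_out = 193000 kJ/min

Extent of reaction ξ = 0.451 × 26.0 = 11.726 mol/s
Reaction term: ξ·ΔH°_rxn = 11.726 × -274 = -3212.9 kJ/s
Q = ΔH = -3212.9 kJ/s = -3212.9 kW
Heat removed = 192780 kJ/min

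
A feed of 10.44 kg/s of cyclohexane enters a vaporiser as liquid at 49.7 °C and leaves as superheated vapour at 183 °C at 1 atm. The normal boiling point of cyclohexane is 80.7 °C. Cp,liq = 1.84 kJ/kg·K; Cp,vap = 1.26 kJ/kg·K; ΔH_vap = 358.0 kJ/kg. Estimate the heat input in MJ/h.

liquid 49.7→80.7 °C: 57.04 kJ/kg
vaporisation at 80.7 °C: 358 kJ/kg
vapour 80.7→183 °C: 128.9 kJ/kg
Δh = 57.04 + 358 + 128.9 = 543.94 kJ/kg
Q = ṁ·Δh = 10.44 kg/s × 543.94 kJ/kg = 5678.7 kJ/s
|Q| = 5678.7 kW = 20443 MJ/h

Q = 20400 MJ/h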